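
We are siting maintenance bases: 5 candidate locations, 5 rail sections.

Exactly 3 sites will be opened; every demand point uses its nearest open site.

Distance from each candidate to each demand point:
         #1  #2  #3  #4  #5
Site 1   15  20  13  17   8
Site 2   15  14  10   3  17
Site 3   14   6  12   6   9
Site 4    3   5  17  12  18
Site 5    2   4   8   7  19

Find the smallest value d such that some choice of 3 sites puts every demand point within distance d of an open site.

8

Open {Site 1, Site 2, Site 5}.
  Farthest demand point is #3 at distance 8 (to Site 5); all others are ≤ 8.
With {Site 1, Site 3, Site 5} the worst case is 8.
With {Site 1, Site 4, Site 5} the worst case is 8.
No size-3 selection achieves below 8.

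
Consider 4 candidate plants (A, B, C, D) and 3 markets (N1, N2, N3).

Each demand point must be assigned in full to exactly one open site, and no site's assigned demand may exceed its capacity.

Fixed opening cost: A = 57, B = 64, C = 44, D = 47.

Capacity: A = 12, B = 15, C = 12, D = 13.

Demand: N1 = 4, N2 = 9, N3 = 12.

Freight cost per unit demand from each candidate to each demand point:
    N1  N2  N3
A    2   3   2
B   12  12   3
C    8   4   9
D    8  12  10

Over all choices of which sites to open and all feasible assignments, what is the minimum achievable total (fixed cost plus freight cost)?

Open {A, C, D}; cheapest assignment that respects the capacities:
  A (cap 12, load 12): N3 — cost 12×2 = 24
  C (cap 12, load 9): N2 — cost 9×4 = 36
  D (cap 13, load 4): N1 — cost 4×8 = 32
  Shipping 92, fixed 148 → total 240.
  Any other capacity-feasible assignment to {A, C, D} ships for at least 92.
Compare {A, B, C}: its best feasible assignment gives total 245.
Compare {B, C, D}: its best feasible assignment gives total 259.
Every other set of open sites that can feasibly serve all demand totals ≥ 245 even under its best assignment. Minimum: 240.

240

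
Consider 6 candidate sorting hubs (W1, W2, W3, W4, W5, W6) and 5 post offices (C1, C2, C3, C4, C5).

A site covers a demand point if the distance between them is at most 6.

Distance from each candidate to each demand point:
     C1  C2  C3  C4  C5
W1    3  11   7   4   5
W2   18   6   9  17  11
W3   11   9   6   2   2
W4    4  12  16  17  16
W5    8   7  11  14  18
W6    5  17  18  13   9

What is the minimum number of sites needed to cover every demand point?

3

Coverage sets (demand points within 6 of each site):
  W1: {C1, C4, C5}
  W2: {C2}
  W3: {C3, C4, C5}
  W4: {C1}
  W5: {}
  W6: {C1}
No 2 sites suffice: every size-2 union leaves at least one demand point uncovered.
But {W1, W2, W3} covers everything, so the minimum is 3.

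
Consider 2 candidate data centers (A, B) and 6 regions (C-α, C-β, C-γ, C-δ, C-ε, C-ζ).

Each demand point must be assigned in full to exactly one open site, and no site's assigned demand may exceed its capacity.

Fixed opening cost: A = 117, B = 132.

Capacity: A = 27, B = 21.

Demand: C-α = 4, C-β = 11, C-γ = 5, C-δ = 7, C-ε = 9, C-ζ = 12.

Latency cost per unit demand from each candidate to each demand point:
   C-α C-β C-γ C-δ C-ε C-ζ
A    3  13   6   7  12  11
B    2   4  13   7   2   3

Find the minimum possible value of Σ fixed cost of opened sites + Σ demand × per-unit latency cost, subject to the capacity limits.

537

Open {A, B}; cheapest assignment that respects the capacities:
  A (cap 27, load 27): C-α, C-β, C-γ, C-δ — cost 4×3 + 11×13 + 5×6 + 7×7 = 234
  B (cap 21, load 21): C-ε, C-ζ — cost 9×2 + 12×3 = 54
  Shipping 288, fixed 249 → total 537.
  Any other capacity-feasible assignment to {A, B} ships for at least 288.
Total demand is 48 and no other set of sites has combined capacity ≥ 48, so {A, B} is the only feasible choice of open sites. Minimum: 537.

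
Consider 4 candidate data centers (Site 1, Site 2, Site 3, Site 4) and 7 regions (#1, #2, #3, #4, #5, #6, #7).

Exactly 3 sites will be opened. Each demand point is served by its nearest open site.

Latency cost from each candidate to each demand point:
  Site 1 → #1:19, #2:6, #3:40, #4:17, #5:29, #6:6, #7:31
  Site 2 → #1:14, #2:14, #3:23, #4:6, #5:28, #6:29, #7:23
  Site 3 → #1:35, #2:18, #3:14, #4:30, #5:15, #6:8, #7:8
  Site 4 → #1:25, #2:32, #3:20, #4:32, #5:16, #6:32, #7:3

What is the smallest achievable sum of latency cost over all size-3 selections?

69

Open {Site 1, Site 2, Site 3}.
  #1→Site 2 14, #2→Site 1 6, #3→Site 3 14, #4→Site 2 6, #5→Site 3 15, #6→Site 1 6, #7→Site 3 8  ⇒ total 69.
Compare {Site 1, Site 2, Site 4}: total 71.
Compare {Site 2, Site 3, Site 4}: total 74.
No size-3 selection does better; minimum is 69.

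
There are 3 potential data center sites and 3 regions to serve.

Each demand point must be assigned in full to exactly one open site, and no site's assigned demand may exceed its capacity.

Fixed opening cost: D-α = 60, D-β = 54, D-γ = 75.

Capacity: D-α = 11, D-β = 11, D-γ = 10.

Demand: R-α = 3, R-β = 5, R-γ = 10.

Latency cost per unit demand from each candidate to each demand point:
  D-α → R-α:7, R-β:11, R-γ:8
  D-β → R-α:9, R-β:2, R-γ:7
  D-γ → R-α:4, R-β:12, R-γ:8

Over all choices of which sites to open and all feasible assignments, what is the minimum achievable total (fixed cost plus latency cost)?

Open {D-α, D-β}; cheapest assignment that respects the capacities:
  D-α (cap 11, load 10): R-γ — cost 10×8 = 80
  D-β (cap 11, load 8): R-α, R-β — cost 3×9 + 5×2 = 37
  Shipping 117, fixed 114 → total 231.
  Any other capacity-feasible assignment to {D-α, D-β} ships for at least 117.
Compare {D-β, D-γ}: its best feasible assignment gives total 246.
Compare {D-α, D-γ}: its best feasible assignment gives total 287.
Every other set of open sites that can feasibly serve all demand totals ≥ 246 even under its best assignment. Minimum: 231.

231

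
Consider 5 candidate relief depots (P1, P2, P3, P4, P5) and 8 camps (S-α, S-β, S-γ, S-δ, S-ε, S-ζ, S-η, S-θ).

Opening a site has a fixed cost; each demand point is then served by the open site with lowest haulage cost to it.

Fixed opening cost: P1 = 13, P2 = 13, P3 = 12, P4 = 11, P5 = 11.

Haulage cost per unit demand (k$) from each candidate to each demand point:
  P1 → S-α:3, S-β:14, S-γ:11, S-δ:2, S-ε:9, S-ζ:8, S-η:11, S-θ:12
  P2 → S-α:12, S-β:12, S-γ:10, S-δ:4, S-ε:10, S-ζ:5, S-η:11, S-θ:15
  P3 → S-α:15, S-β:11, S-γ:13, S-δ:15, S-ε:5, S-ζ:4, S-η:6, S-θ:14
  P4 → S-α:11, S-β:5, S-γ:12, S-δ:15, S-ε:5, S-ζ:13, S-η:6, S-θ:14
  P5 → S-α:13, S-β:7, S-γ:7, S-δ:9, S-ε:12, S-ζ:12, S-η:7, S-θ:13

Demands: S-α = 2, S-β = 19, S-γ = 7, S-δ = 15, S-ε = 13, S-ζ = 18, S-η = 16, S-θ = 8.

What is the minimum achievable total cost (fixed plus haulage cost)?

556

Open {P1, P3, P4, P5}: assign each demand point to its cheapest open site.
  S-α→P1 2×3=6, S-β→P4 19×5=95, S-γ→P5 7×7=49, S-δ→P1 15×2=30, S-ε→P3 13×5=65, S-ζ→P3 18×4=72, S-η→P3 16×6=96, S-θ→P1 8×12=96
  haulage cost 509, fixed 47 → total 556.
Compare {P1, P2, P3, P4, P5}: haulage cost 509 + fixed 60 = 569.
Compare {P1, P3, P4}: haulage cost 537 + fixed 36 = 573.
Compare {P1, P2, P4, P5}: haulage cost 527 + fixed 48 = 575.
All other subsets cost ≥ 569. Minimum total cost: 556.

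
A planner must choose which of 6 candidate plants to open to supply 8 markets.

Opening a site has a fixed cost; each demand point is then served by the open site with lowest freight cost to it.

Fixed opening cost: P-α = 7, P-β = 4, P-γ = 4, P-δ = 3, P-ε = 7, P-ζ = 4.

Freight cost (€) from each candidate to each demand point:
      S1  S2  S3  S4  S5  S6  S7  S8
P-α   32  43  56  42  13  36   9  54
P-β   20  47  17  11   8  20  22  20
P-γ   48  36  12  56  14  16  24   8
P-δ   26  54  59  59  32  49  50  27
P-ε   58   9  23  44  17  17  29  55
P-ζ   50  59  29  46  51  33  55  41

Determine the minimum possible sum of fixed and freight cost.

Open {P-α, P-β, P-γ, P-ε}: assign each demand point to its cheapest open site.
  S1→P-β 20, S2→P-ε 9, S3→P-γ 12, S4→P-β 11, S5→P-β 8, S6→P-γ 16, S7→P-α 9, S8→P-γ 8
  freight cost 93, fixed 22 → total 115.
Compare {P-α, P-β, P-γ, P-δ, P-ε}: freight cost 93 + fixed 25 = 118.
Compare {P-α, P-β, P-γ, P-ε, P-ζ}: freight cost 93 + fixed 26 = 119.
Compare {P-β, P-γ, P-ε}: freight cost 106 + fixed 15 = 121.
All other subsets cost ≥ 118. Minimum total cost: 115.

115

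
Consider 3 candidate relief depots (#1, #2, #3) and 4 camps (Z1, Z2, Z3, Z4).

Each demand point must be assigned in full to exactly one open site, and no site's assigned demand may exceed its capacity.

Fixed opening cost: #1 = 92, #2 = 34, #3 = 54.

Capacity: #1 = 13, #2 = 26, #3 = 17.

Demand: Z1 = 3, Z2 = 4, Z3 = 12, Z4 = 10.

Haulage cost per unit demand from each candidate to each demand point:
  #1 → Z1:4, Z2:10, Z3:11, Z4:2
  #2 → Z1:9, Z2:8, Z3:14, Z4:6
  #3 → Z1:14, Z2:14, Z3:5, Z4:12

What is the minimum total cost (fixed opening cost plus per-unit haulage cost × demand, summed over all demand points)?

267

Open {#2, #3}; cheapest assignment that respects the capacities:
  #2 (cap 26, load 17): Z1, Z2, Z4 — cost 3×9 + 4×8 + 10×6 = 119
  #3 (cap 17, load 12): Z3 — cost 12×5 = 60
  Shipping 179, fixed 88 → total 267.
  Any other capacity-feasible assignment to {#2, #3} ships for at least 179.
Compare {#1, #3}: its best feasible assignment gives total 294.
Compare {#1, #2, #3}: its best feasible assignment gives total 304.
Every other set of open sites that can feasibly serve all demand totals ≥ 294 even under its best assignment. Minimum: 267.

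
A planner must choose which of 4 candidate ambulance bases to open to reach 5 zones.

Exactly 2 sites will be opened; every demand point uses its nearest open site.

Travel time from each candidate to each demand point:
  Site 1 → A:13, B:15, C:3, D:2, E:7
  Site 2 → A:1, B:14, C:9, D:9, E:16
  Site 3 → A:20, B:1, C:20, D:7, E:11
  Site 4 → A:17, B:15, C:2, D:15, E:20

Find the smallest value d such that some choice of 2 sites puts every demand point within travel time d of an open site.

Open {Site 2, Site 3}.
  Farthest demand point is E at travel time 11 (to Site 3); all others are ≤ 11.
With {Site 1, Site 3} the worst case is 13.
With {Site 1, Site 2} the worst case is 14.
No size-2 selection achieves below 11.

11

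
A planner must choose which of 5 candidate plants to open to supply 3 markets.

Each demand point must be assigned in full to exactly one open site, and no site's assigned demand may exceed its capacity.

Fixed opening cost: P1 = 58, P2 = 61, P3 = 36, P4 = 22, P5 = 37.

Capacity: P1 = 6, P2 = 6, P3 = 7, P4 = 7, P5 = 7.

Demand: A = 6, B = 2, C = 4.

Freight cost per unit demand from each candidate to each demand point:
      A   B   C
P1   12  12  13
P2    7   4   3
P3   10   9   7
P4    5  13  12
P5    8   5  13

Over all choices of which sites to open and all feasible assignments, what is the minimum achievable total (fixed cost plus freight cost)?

Open {P2, P4}; cheapest assignment that respects the capacities:
  P2 (cap 6, load 6): B, C — cost 2×4 + 4×3 = 20
  P4 (cap 7, load 6): A — cost 6×5 = 30
  Shipping 50, fixed 83 → total 133.
  Any other capacity-feasible assignment to {P2, P4} ships for at least 50.
Compare {P3, P4}: its best feasible assignment gives total 134.
Compare {P4, P5}: its best feasible assignment gives total 151.
Every other set of open sites that can feasibly serve all demand totals ≥ 134 even under its best assignment. Minimum: 133.

133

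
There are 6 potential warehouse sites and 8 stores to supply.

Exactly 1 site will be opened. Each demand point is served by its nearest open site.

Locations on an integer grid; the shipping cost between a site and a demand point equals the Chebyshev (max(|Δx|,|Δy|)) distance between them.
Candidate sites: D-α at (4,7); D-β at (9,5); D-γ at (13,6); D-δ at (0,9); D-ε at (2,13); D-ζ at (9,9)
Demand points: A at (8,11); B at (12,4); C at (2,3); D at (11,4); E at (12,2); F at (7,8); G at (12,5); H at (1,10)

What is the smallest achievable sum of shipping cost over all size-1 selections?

Open {D-β}.
  A→D-β 6, B→D-β 3, C→D-β 7, D→D-β 2, E→D-β 3, F→D-β 3, G→D-β 3, H→D-β 8  ⇒ total 35.
Compare {D-ζ}: total 40.
Compare {D-γ}: total 43.
No size-1 selection does better; minimum is 35.

35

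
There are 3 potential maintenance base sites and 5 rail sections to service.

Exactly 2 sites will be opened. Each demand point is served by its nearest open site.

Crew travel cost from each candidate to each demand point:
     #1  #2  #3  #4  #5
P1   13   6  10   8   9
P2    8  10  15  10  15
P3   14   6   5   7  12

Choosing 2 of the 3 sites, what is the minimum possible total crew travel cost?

38

Open {P2, P3}.
  #1→P2 8, #2→P3 6, #3→P3 5, #4→P3 7, #5→P3 12  ⇒ total 38.
Compare {P1, P3}: total 40.
Compare {P1, P2}: total 41.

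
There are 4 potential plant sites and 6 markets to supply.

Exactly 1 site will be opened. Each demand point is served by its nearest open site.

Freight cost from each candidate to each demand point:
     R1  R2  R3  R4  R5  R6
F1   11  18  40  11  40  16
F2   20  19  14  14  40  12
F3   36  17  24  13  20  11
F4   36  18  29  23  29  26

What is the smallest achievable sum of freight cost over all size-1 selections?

119

Open {F2}.
  R1→F2 20, R2→F2 19, R3→F2 14, R4→F2 14, R5→F2 40, R6→F2 12  ⇒ total 119.
Compare {F3}: total 121.
Compare {F1}: total 136.
No size-1 selection does better; minimum is 119.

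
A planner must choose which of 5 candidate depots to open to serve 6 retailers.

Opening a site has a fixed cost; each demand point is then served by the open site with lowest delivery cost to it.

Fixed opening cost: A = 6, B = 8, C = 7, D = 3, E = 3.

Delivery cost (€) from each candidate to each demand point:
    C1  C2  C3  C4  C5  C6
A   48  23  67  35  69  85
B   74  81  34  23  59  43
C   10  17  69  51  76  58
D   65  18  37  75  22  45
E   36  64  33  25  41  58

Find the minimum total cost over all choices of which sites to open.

165

Open {C, D, E}: assign each demand point to its cheapest open site.
  C1→C 10, C2→C 17, C3→E 33, C4→E 25, C5→D 22, C6→D 45
  delivery cost 152, fixed 13 → total 165.
Compare {B, C, D}: delivery cost 149 + fixed 18 = 167.
Compare {B, C, D, E}: delivery cost 148 + fixed 21 = 169.
Compare {A, C, D, E}: delivery cost 152 + fixed 19 = 171.
All other subsets cost ≥ 167. Minimum total cost: 165.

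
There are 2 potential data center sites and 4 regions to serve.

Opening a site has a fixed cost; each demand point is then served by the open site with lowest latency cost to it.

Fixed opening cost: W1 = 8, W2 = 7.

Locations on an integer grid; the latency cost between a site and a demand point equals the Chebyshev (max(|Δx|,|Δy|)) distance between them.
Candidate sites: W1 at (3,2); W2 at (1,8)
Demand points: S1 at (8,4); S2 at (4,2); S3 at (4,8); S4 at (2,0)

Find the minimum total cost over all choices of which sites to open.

22

Open {W1}: assign each demand point to its cheapest open site.
  S1→W1 5, S2→W1 1, S3→W1 6, S4→W1 2
  latency cost 14, fixed 8 → total 22.
Compare {W1, W2}: latency cost 11 + fixed 15 = 26.
Compare {W2}: latency cost 24 + fixed 7 = 31.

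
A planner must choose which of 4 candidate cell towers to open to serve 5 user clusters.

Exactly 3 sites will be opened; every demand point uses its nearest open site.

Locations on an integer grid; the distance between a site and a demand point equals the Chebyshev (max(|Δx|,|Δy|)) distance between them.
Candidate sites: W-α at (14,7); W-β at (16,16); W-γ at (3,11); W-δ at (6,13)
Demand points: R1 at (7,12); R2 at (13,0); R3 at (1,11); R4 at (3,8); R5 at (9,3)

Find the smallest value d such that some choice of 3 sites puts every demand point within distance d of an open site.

Open {W-α, W-β, W-γ}.
  Farthest demand point is R2 at distance 7 (to W-α); all others are ≤ 7.
With {W-α, W-β, W-δ} the worst case is 7.
With {W-α, W-γ, W-δ} the worst case is 7.
No size-3 selection achieves below 7.

7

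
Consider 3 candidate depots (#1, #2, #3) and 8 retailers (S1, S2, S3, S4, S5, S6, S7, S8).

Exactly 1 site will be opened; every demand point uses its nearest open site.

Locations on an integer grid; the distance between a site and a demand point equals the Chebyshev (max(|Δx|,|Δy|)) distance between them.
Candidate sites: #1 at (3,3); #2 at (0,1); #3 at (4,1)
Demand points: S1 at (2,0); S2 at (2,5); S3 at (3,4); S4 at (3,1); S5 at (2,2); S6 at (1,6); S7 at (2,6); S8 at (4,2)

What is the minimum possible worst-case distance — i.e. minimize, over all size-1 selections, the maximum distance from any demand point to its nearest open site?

3

Open {#1}.
  Farthest demand point is S1 at distance 3 (to #1); all others are ≤ 3.
With {#2} the worst case is 5.
With {#3} the worst case is 5.
No size-1 selection achieves below 3.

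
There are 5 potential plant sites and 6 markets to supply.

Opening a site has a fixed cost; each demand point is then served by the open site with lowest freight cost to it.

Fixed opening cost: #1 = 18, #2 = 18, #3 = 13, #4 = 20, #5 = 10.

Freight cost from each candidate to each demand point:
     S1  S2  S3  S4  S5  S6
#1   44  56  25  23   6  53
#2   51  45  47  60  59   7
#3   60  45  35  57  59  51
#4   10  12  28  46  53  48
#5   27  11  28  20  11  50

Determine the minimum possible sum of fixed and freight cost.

Open {#2, #5}: assign each demand point to its cheapest open site.
  S1→#5 27, S2→#5 11, S3→#5 28, S4→#5 20, S5→#5 11, S6→#2 7
  freight cost 104, fixed 28 → total 132.
Compare {#2, #4, #5}: freight cost 87 + fixed 48 = 135.
Compare {#1, #2, #4}: freight cost 83 + fixed 56 = 139.
Compare {#1, #2, #5}: freight cost 96 + fixed 46 = 142.
All other subsets cost ≥ 135. Minimum total cost: 132.

132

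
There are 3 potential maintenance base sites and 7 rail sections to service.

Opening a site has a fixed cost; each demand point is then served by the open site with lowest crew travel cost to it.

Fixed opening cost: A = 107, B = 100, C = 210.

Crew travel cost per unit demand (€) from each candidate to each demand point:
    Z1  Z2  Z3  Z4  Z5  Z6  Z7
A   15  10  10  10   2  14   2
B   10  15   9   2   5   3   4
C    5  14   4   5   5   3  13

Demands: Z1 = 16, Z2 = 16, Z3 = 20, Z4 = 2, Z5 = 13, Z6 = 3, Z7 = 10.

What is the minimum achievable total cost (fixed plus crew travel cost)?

Open {A, C}: assign each demand point to its cheapest open site.
  Z1→C 16×5=80, Z2→A 16×10=160, Z3→C 20×4=80, Z4→C 2×5=10, Z5→A 13×2=26, Z6→C 3×3=9, Z7→A 10×2=20
  crew travel cost 385, fixed 317 → total 702.
Compare {A, B}: crew travel cost 559 + fixed 207 = 766.
Compare {A, B, C}: crew travel cost 379 + fixed 417 = 796.
Compare {B}: crew travel cost 698 + fixed 100 = 798.
All other subsets cost ≥ 766. Minimum total cost: 702.

702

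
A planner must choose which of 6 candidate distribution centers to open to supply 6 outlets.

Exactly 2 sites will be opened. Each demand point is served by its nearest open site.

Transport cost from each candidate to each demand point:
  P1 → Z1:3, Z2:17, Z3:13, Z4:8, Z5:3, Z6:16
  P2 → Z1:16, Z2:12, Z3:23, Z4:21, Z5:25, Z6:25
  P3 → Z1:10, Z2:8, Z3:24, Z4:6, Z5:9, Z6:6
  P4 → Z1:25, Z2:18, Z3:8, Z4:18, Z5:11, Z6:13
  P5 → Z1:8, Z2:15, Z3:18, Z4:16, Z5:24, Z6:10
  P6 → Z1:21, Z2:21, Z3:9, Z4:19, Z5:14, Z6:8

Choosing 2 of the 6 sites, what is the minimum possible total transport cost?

Open {P1, P3}.
  Z1→P1 3, Z2→P3 8, Z3→P1 13, Z4→P3 6, Z5→P1 3, Z6→P3 6  ⇒ total 39.
Compare {P3, P4}: total 47.
Compare {P1, P6}: total 48.
No size-2 selection does better; minimum is 39.

39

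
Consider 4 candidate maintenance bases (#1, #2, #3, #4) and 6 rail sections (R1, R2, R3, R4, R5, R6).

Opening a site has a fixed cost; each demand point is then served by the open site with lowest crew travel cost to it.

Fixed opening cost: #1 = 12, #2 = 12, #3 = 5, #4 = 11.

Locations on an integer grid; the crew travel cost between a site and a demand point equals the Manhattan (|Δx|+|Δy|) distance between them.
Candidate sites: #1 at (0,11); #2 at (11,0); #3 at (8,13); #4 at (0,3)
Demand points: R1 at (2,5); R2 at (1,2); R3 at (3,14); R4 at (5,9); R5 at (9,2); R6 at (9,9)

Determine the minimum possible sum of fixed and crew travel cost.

50

Open {#3, #4}: assign each demand point to its cheapest open site.
  R1→#4 4, R2→#4 2, R3→#3 6, R4→#3 7, R5→#4 10, R6→#3 5
  crew travel cost 34, fixed 16 → total 50.
Compare {#2, #3, #4}: crew travel cost 28 + fixed 28 = 56.
Compare {#1, #3, #4}: crew travel cost 34 + fixed 28 = 62.
Compare {#1, #4}: crew travel cost 40 + fixed 23 = 63.
All other subsets cost ≥ 56. Minimum total cost: 50.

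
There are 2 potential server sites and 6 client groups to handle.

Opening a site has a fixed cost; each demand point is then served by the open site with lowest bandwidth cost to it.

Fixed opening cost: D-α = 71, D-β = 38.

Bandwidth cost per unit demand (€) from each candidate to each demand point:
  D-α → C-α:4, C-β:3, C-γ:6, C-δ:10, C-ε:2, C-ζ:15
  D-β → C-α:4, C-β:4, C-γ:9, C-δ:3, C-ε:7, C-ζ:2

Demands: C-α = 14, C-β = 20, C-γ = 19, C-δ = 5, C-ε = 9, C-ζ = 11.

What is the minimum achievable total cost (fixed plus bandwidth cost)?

Open {D-α, D-β}: assign each demand point to its cheapest open site.
  C-α→D-α 14×4=56, C-β→D-α 20×3=60, C-γ→D-α 19×6=114, C-δ→D-β 5×3=15, C-ε→D-α 9×2=18, C-ζ→D-β 11×2=22
  bandwidth cost 285, fixed 109 → total 394.
Compare {D-β}: bandwidth cost 407 + fixed 38 = 445.
Compare {D-α}: bandwidth cost 463 + fixed 71 = 534.

394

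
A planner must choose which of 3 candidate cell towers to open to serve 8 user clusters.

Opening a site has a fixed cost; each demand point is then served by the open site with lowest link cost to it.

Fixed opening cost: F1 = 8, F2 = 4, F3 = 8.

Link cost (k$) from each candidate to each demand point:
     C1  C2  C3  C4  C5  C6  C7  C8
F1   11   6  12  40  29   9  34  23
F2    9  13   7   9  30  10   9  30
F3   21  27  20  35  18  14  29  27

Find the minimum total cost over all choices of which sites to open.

Open {F1, F2, F3}: assign each demand point to its cheapest open site.
  C1→F2 9, C2→F1 6, C3→F2 7, C4→F2 9, C5→F3 18, C6→F1 9, C7→F2 9, C8→F1 23
  link cost 90, fixed 20 → total 110.
Compare {F1, F2}: link cost 101 + fixed 12 = 113.
Compare {F2, F3}: link cost 102 + fixed 12 = 114.
Compare {F2}: link cost 117 + fixed 4 = 121.
All other subsets cost ≥ 113. Minimum total cost: 110.

110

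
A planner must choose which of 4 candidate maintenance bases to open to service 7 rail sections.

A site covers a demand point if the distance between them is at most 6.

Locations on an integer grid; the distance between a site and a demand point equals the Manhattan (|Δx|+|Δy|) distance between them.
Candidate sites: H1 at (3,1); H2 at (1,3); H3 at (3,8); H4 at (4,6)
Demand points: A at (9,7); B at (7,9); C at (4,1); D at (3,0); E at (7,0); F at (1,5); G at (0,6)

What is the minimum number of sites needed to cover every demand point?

2

Coverage sets (demand points within 6 of each site):
  H1: {C, D, E, F}
  H2: {C, D, F, G}
  H3: {B, F, G}
  H4: {A, B, C, F, G}
No single site covers all 7 demand points.
But {H1, H4} covers everything, so the minimum is 2.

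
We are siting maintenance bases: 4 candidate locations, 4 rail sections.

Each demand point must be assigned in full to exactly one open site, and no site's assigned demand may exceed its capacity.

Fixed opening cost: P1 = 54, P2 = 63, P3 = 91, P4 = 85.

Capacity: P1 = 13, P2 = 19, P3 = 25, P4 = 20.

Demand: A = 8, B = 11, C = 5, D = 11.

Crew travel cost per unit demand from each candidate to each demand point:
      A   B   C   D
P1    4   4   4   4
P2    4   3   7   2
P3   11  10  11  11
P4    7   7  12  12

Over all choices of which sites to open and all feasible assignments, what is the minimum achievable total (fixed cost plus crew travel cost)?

Open {P2, P4}; cheapest assignment that respects the capacities:
  P2 (cap 19, load 16): C, D — cost 5×7 + 11×2 = 57
  P4 (cap 20, load 19): A, B — cost 8×7 + 11×7 = 133
  Shipping 190, fixed 148 → total 338.
  Any other capacity-feasible assignment to {P2, P4} ships for at least 190.
Compare {P1, P2, P4}: its best feasible assignment gives total 353.
Compare {P1, P2, P3}: its best feasible assignment gives total 361.
Every other set of open sites that can feasibly serve all demand totals ≥ 353 even under its best assignment. Minimum: 338.

338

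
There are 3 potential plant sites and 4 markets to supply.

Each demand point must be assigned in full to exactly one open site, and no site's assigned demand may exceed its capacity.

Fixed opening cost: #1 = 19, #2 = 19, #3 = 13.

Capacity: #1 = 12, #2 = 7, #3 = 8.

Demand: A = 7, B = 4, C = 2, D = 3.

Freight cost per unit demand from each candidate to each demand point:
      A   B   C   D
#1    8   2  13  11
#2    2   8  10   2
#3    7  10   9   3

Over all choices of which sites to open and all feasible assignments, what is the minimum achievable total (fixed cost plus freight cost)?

Open {#1, #2, #3}; cheapest assignment that respects the capacities:
  #1 (cap 12, load 4): B — cost 4×2 = 8
  #2 (cap 7, load 7): A — cost 7×2 = 14
  #3 (cap 8, load 5): C, D — cost 2×9 + 3×3 = 27
  Shipping 49, fixed 51 → total 100.
  Any other capacity-feasible assignment to {#1, #2, #3} ships for at least 49.
Compare {#1, #2}: its best feasible assignment gives total 119.
Compare {#1, #3}: its best feasible assignment gives total 123.
Every other set of open sites that can feasibly serve all demand totals ≥ 119 even under its best assignment. Minimum: 100.

100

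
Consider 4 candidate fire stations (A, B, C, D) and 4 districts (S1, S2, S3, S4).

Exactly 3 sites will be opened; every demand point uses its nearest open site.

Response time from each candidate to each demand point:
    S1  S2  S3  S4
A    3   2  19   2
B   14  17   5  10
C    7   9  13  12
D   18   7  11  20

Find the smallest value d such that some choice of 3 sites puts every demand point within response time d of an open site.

5

Open {A, B, C}.
  Farthest demand point is S3 at response time 5 (to B); all others are ≤ 5.
With {A, B, D} the worst case is 5.
With {B, C, D} the worst case is 10.
No size-3 selection achieves below 5.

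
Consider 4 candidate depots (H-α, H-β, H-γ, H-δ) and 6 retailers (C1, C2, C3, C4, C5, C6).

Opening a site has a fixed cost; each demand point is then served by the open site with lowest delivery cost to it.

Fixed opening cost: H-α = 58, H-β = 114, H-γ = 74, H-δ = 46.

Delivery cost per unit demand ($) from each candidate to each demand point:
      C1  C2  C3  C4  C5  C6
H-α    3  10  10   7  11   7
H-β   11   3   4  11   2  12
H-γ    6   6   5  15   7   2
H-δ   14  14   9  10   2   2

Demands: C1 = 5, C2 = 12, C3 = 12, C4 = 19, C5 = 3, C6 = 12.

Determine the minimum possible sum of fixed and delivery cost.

457

Open {H-α, H-γ}: assign each demand point to its cheapest open site.
  C1→H-α 5×3=15, C2→H-γ 12×6=72, C3→H-γ 12×5=60, C4→H-α 19×7=133, C5→H-γ 3×7=21, C6→H-γ 12×2=24
  delivery cost 325, fixed 132 → total 457.
Compare {H-α, H-β, H-δ}: delivery cost 262 + fixed 218 = 480.
Compare {H-α, H-γ, H-δ}: delivery cost 310 + fixed 178 = 488.
Compare {H-α, H-β}: delivery cost 322 + fixed 172 = 494.
All other subsets cost ≥ 480. Minimum total cost: 457.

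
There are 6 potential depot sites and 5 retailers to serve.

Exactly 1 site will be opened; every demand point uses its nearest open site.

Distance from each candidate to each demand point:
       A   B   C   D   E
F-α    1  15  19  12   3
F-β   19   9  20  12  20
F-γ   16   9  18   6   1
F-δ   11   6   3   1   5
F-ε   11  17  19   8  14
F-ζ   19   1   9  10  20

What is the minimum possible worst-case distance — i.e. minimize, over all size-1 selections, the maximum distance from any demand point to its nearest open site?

Open {F-δ}.
  Farthest demand point is A at distance 11 (to F-δ); all others are ≤ 11.
With {F-γ} the worst case is 18.
With {F-α} the worst case is 19.
No size-1 selection achieves below 11.

11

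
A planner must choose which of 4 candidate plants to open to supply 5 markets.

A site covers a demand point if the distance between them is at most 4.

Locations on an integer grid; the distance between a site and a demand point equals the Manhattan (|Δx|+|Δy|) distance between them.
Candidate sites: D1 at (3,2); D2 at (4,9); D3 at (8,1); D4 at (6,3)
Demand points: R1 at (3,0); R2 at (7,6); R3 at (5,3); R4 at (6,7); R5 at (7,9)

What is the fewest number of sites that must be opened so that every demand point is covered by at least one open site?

3

Coverage sets (demand points within 4 of each site):
  D1: {R1, R3}
  D2: {R4, R5}
  D3: {}
  D4: {R2, R3, R4}
No 2 sites suffice: every size-2 union leaves at least one demand point uncovered.
But {D1, D2, D4} covers everything, so the minimum is 3.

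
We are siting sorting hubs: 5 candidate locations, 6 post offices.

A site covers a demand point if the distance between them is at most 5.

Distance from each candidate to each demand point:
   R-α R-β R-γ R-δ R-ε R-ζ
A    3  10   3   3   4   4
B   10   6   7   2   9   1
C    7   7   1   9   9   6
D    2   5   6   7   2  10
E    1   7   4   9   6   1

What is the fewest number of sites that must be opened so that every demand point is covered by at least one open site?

2

Coverage sets (demand points within 5 of each site):
  A: {R-α, R-γ, R-δ, R-ε, R-ζ}
  B: {R-δ, R-ζ}
  C: {R-γ}
  D: {R-α, R-β, R-ε}
  E: {R-α, R-γ, R-ζ}
No single site covers all 6 demand points.
But {A, D} covers everything, so the minimum is 2.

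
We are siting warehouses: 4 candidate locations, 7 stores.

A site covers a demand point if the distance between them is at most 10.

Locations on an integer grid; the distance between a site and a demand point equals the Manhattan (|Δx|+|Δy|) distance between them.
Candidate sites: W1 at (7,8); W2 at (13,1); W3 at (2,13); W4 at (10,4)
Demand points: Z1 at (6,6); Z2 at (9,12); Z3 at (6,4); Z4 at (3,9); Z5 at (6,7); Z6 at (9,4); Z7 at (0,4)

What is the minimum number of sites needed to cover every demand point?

Coverage sets (demand points within 10 of each site):
  W1: {Z1, Z2, Z3, Z4, Z5, Z6}
  W2: {Z3, Z6}
  W3: {Z2, Z4, Z5}
  W4: {Z1, Z2, Z3, Z5, Z6, Z7}
No single site covers all 7 demand points.
But {W1, W4} covers everything, so the minimum is 2.

2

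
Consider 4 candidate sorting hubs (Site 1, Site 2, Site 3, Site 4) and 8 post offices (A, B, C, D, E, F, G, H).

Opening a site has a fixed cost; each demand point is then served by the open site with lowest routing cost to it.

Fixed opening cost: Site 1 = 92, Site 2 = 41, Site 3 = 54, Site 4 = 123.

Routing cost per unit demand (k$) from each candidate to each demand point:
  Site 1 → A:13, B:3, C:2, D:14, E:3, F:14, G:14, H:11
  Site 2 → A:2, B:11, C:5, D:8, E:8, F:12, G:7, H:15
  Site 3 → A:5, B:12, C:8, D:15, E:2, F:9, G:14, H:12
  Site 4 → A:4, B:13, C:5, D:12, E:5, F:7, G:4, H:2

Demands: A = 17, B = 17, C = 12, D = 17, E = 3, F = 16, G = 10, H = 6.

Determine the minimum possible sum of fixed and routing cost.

674

Open {Site 1, Site 2, Site 4}: assign each demand point to its cheapest open site.
  A→Site 2 17×2=34, B→Site 1 17×3=51, C→Site 1 12×2=24, D→Site 2 17×8=136, E→Site 1 3×3=9, F→Site 4 16×7=112, G→Site 4 10×4=40, H→Site 4 6×2=12
  routing cost 418, fixed 256 → total 674.
Compare {Site 1, Site 2}: routing cost 582 + fixed 133 = 715.
Compare {Site 1, Site 2, Site 3}: routing cost 531 + fixed 187 = 718.
Compare {Site 1, Site 2, Site 3, Site 4}: routing cost 415 + fixed 310 = 725.
All other subsets cost ≥ 715. Minimum total cost: 674.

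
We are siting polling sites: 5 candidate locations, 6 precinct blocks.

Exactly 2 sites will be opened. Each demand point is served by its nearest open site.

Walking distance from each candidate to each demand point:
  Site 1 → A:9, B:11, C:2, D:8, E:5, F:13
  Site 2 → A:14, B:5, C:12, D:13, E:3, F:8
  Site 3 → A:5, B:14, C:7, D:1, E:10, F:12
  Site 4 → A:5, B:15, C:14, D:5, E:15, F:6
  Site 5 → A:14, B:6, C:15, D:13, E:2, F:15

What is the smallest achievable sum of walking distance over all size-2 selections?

29

Open {Site 2, Site 3}.
  A→Site 3 5, B→Site 2 5, C→Site 3 7, D→Site 3 1, E→Site 2 3, F→Site 2 8  ⇒ total 29.
Compare {Site 3, Site 5}: total 33.
Compare {Site 1, Site 4}: total 34.
No size-2 selection does better; minimum is 29.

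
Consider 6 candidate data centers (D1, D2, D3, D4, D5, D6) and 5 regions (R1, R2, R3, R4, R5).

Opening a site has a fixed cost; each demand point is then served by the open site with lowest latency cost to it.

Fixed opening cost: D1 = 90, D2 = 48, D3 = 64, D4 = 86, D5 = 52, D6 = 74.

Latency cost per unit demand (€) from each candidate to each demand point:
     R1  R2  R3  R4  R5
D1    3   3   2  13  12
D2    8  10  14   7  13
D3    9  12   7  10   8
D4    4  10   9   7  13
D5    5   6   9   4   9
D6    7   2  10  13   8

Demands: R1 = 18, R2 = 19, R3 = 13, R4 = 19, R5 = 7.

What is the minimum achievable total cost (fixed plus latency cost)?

Open {D1, D5}: assign each demand point to its cheapest open site.
  R1→D1 18×3=54, R2→D1 19×3=57, R3→D1 13×2=26, R4→D5 19×4=76, R5→D5 7×9=63
  latency cost 276, fixed 142 → total 418.
Compare {D1, D2, D5}: latency cost 276 + fixed 190 = 466.
Compare {D1, D5, D6}: latency cost 250 + fixed 216 = 466.
Compare {D1, D3, D5}: latency cost 269 + fixed 206 = 475.
All other subsets cost ≥ 466. Minimum total cost: 418.

418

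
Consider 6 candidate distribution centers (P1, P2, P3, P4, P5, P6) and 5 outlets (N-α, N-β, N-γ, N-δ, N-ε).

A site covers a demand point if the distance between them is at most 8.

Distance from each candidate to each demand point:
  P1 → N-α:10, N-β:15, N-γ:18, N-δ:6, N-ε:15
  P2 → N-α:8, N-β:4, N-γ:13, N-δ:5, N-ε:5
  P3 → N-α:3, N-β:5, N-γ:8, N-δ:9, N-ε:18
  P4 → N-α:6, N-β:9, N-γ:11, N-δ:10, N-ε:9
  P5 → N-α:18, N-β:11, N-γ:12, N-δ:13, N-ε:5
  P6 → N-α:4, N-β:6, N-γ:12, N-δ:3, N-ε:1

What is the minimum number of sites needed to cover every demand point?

2

Coverage sets (demand points within 8 of each site):
  P1: {N-δ}
  P2: {N-α, N-β, N-δ, N-ε}
  P3: {N-α, N-β, N-γ}
  P4: {N-α}
  P5: {N-ε}
  P6: {N-α, N-β, N-δ, N-ε}
No single site covers all 5 demand points.
But {P2, P3} covers everything, so the minimum is 2.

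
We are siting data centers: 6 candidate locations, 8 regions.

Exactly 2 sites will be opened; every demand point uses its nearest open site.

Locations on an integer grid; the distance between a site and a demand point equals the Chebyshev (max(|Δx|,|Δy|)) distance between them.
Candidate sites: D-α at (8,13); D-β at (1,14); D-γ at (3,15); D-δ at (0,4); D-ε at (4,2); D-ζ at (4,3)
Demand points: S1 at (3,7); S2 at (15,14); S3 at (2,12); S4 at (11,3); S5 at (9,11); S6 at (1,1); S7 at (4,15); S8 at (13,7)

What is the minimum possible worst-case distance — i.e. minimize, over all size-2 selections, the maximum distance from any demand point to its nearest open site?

7

Open {D-α, D-ε}.
  Farthest demand point is S2 at distance 7 (to D-α); all others are ≤ 7.
With {D-α, D-ζ} the worst case is 7.
With {D-α, D-δ} the worst case is 10.
No size-2 selection achieves below 7.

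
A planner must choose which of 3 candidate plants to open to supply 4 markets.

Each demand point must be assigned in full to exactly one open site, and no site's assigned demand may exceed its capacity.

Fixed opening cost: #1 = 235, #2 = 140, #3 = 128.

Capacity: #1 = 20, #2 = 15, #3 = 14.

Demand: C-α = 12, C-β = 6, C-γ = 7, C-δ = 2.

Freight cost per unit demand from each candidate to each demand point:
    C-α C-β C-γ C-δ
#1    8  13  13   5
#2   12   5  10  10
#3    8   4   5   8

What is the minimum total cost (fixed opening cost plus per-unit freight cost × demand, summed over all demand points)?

480

Open {#2, #3}; cheapest assignment that respects the capacities:
  #2 (cap 15, load 13): C-β, C-γ — cost 6×5 + 7×10 = 100
  #3 (cap 14, load 14): C-α, C-δ — cost 12×8 + 2×8 = 112
  Shipping 212, fixed 268 → total 480.
  Any other capacity-feasible assignment to {#2, #3} ships for at least 212.
Compare {#1, #3}: its best feasible assignment gives total 528.
Compare {#1, #2}: its best feasible assignment gives total 581.
Every other set of open sites that can feasibly serve all demand totals ≥ 528 even under its best assignment. Minimum: 480.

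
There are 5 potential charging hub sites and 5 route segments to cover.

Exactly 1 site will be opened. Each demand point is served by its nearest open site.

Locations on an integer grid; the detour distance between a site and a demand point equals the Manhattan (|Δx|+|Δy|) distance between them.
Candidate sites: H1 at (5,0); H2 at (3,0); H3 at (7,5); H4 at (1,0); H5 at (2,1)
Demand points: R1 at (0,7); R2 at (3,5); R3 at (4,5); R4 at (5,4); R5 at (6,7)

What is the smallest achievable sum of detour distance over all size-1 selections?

22

Open {H3}.
  R1→H3 9, R2→H3 4, R3→H3 3, R4→H3 3, R5→H3 3  ⇒ total 22.
Compare {H5}: total 35.
Compare {H1}: total 37.
No size-1 selection does better; minimum is 22.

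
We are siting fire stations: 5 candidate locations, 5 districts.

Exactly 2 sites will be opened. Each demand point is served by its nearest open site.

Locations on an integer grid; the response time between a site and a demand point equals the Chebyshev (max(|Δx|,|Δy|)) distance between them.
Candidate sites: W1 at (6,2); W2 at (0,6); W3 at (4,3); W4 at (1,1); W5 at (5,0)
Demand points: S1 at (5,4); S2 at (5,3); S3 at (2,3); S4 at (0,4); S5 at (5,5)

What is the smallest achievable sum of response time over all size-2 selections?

Open {W2, W3}.
  S1→W3 1, S2→W3 1, S3→W3 2, S4→W2 2, S5→W3 2  ⇒ total 8.
Compare {W3, W4}: total 9.
Compare {W1, W3}: total 10.
No size-2 selection does better; minimum is 8.

8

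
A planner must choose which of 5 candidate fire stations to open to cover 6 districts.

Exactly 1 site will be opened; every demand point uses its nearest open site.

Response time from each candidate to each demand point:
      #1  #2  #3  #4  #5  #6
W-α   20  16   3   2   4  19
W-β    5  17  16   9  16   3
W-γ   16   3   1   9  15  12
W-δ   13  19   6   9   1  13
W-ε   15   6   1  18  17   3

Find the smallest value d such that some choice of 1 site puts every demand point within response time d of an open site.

Open {W-γ}.
  Farthest demand point is #1 at response time 16 (to W-γ); all others are ≤ 16.
With {W-β} the worst case is 17.
With {W-ε} the worst case is 18.
No size-1 selection achieves below 16.

16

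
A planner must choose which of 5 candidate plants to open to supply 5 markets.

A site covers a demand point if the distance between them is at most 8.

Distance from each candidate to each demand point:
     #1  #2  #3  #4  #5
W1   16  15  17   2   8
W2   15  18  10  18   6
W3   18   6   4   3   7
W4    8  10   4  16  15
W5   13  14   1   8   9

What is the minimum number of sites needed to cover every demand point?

2

Coverage sets (demand points within 8 of each site):
  W1: {#4, #5}
  W2: {#5}
  W3: {#2, #3, #4, #5}
  W4: {#1, #3}
  W5: {#3, #4}
No single site covers all 5 demand points.
But {W3, W4} covers everything, so the minimum is 2.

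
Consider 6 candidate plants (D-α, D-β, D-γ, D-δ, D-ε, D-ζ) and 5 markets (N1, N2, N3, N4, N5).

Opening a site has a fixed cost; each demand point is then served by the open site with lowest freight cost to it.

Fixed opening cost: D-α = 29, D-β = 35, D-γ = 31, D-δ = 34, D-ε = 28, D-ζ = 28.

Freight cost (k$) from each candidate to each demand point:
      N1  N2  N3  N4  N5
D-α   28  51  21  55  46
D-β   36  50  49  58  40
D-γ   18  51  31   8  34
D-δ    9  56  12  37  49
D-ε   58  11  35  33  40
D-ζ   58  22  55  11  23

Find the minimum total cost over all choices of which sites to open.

Open {D-δ, D-ζ}: assign each demand point to its cheapest open site.
  N1→D-δ 9, N2→D-ζ 22, N3→D-δ 12, N4→D-ζ 11, N5→D-ζ 23
  freight cost 77, fixed 62 → total 139.
Compare {D-δ, D-ε, D-ζ}: freight cost 66 + fixed 90 = 156.
Compare {D-γ, D-ε}: freight cost 102 + fixed 59 = 161.
Compare {D-γ, D-ζ}: freight cost 102 + fixed 59 = 161.
All other subsets cost ≥ 156. Minimum total cost: 139.

139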